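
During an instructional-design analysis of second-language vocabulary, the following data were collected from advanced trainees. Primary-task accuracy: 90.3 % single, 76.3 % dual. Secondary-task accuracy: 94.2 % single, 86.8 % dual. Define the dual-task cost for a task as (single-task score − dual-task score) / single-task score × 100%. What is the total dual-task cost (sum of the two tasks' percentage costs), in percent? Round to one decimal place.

23.4

Primary cost = (90.3 − 76.3) / 90.3 × 100% = 15.5039%.
Secondary cost = (94.2 − 86.8) / 94.2 × 100% = 7.8556%.
Total = 15.5039% + 7.8556% = 23.3595% ≈ 23.4%.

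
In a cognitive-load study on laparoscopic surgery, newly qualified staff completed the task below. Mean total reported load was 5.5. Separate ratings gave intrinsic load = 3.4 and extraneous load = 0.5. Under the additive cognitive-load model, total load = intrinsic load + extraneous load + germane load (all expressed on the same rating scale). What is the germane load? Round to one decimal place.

1.6

germane load = total − intrinsic − extraneous
             = 5.5 − 3.4 − 0.5 = 1.6.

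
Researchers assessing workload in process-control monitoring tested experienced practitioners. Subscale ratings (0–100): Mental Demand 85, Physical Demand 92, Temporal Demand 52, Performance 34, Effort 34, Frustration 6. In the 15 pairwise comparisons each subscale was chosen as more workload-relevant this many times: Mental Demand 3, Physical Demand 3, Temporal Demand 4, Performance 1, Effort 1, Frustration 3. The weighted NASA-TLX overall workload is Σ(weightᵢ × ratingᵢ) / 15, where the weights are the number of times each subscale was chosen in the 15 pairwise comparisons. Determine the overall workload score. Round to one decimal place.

The tallies are the weights (they sum to 15).
Weighted sum = 3·85 + 3·92 + 4·52 + 1·34 + 1·34 + 3·6
            = 255 + 276 + 208 + 34 + 34 + 18 = 825.
Overall workload = 825 / 15 = 55.0000 ≈ 55.0.

55.0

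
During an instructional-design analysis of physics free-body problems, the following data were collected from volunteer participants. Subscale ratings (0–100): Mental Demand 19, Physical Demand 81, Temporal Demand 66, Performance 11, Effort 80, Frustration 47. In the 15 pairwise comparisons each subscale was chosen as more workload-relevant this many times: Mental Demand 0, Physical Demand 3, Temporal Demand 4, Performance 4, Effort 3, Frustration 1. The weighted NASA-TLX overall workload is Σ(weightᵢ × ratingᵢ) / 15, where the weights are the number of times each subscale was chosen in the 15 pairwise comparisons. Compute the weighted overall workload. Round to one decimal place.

The tallies are the weights (they sum to 15).
Weighted sum = 0·19 + 3·81 + 4·66 + 4·11 + 3·80 + 1·47
            = 0 + 243 + 264 + 44 + 240 + 47 = 838.
Overall workload = 838 / 15 = 55.8667 ≈ 55.9.

55.9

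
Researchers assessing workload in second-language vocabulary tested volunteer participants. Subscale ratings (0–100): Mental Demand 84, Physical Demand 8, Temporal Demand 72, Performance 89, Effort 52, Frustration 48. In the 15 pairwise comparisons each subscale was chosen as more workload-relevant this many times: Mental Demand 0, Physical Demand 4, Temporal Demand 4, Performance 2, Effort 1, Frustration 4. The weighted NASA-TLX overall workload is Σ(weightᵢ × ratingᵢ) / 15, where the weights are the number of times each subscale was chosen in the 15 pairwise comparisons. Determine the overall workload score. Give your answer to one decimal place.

The tallies are the weights (they sum to 15).
Weighted sum = 0·84 + 4·8 + 4·72 + 2·89 + 1·52 + 4·48
            = 0 + 32 + 288 + 178 + 52 + 192 = 742.
Overall workload = 742 / 15 = 49.4667 ≈ 49.5.

49.5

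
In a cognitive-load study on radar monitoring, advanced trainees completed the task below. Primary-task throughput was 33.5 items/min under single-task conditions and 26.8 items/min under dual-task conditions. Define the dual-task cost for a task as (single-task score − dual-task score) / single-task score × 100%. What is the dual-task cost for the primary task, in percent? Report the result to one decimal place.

Cost = (33.5 − 26.8) / 33.5 × 100%
     = 6.7000 / 33.5 × 100% = 20.0000%.
≈ 20.0%.

20.0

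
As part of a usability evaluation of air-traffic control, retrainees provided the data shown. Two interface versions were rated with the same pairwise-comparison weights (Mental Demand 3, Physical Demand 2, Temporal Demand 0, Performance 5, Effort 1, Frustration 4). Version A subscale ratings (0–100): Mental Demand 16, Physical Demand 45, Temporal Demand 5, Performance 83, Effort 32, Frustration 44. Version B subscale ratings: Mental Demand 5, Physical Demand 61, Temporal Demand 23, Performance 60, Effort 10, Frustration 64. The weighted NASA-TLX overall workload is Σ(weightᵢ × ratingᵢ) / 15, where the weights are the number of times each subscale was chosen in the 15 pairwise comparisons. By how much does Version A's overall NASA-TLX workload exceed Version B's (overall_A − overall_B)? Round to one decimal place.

Version A weighted sum = 3·16 + 2·45 + 0·5 + 5·83 + 1·32 + 4·44 = 48 + 90 + 0 + 415 + 32 + 176 = 761; overall_A = 761/15 = 50.7333.
Version B weighted sum = 3·5 + 2·61 + 0·23 + 5·60 + 1·10 + 4·64 = 15 + 122 + 0 + 300 + 10 + 256 = 703; overall_B = 703/15 = 46.8667.
Difference = 50.7333 − 46.8667 = 3.8666 ≈ 3.9.

3.9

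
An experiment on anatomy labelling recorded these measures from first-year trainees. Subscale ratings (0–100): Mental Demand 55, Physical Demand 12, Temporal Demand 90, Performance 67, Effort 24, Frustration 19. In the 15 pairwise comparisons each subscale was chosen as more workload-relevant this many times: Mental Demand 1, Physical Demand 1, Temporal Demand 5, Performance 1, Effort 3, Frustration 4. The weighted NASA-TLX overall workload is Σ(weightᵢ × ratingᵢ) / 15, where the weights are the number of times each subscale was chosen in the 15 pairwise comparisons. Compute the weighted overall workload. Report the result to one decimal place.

The tallies are the weights (they sum to 15).
Weighted sum = 1·55 + 1·12 + 5·90 + 1·67 + 3·24 + 4·19
            = 55 + 12 + 450 + 67 + 72 + 76 = 732.
Overall workload = 732 / 15 = 48.8000 ≈ 48.8.

48.8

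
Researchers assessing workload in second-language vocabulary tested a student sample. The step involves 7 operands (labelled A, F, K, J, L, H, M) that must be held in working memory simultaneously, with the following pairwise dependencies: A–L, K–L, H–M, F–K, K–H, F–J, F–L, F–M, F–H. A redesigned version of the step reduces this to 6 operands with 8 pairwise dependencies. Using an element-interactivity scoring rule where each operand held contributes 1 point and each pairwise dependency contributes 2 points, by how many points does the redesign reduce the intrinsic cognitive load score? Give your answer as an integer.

Original: 7 × 1 + 9 × 2 = 7 + 18 = 25.
Redesigned: 6 × 1 + 8 × 2 = 6 + 16 = 22.
Reduction = 25 − 22 = 3.

3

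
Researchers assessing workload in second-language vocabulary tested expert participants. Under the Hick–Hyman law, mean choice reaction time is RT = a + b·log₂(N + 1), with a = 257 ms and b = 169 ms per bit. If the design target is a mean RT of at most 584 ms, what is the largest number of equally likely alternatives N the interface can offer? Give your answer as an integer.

2

Set 257 + 169·log₂(N + 1) ≤ 584.
log₂(N + 1) ≤ (584 − 257) / 169 = 1.9349.
N + 1 ≤ 2^1.9349 = 3.8235.
N ≤ 2.8235, so the largest integer N is 2.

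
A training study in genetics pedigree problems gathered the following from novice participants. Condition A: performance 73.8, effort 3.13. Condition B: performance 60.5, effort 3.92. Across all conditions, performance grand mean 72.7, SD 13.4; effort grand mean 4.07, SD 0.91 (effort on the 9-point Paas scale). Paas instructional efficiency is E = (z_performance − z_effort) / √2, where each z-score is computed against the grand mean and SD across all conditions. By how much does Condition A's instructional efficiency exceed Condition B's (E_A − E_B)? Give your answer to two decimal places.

1.32

Condition A: z_P = (73.8 − 72.7)/13.4 = 0.0821; z_E = (3.13 − 4.07)/0.91 = -1.0330; E_A = (0.0821 − (-1.0330))/√2 = 0.7885.
Condition B: z_P = (60.5 − 72.7)/13.4 = -0.9104; z_E = (3.92 − 4.07)/0.91 = -0.1648; E_B = (-0.9104 − (-0.1648))/√2 = -0.5272.
E_A − E_B = 0.7885 − (-0.5272) = 1.3157 ≈ 1.32.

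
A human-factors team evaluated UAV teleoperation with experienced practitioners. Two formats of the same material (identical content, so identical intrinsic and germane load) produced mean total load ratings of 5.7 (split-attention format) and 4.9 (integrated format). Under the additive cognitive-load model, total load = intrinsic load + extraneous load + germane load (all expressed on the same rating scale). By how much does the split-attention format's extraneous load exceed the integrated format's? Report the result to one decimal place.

0.8

Intrinsic and germane load are equal across formats, so the difference in total load equals the difference in extraneous load.
Extraneous-load difference = 5.7 − 4.9 = 0.8.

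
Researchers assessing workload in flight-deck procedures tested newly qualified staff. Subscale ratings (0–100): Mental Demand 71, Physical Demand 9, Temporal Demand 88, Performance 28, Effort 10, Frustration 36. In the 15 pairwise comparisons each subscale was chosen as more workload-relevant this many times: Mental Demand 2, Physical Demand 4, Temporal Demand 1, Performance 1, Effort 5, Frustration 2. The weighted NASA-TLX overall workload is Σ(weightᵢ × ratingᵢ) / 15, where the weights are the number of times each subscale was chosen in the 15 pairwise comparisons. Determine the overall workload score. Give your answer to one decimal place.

27.7

The tallies are the weights (they sum to 15).
Weighted sum = 2·71 + 4·9 + 1·88 + 1·28 + 5·10 + 2·36
            = 142 + 36 + 88 + 28 + 50 + 72 = 416.
Overall workload = 416 / 15 = 27.7333 ≈ 27.7.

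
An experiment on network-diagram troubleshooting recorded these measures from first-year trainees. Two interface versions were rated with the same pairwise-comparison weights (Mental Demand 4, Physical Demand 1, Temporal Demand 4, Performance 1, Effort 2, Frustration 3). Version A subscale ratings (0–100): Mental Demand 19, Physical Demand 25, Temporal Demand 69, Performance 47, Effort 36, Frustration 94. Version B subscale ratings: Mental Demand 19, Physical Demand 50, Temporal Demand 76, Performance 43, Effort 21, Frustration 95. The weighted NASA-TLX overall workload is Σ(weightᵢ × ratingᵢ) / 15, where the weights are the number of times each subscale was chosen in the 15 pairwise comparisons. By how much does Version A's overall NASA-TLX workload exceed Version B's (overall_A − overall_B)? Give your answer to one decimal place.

-1.5

Version A weighted sum = 4·19 + 1·25 + 4·69 + 1·47 + 2·36 + 3·94 = 76 + 25 + 276 + 47 + 72 + 282 = 778; overall_A = 778/15 = 51.8667.
Version B weighted sum = 4·19 + 1·50 + 4·76 + 1·43 + 2·21 + 3·95 = 76 + 50 + 304 + 43 + 42 + 285 = 800; overall_B = 800/15 = 53.3333.
Difference = 51.8667 − 53.3333 = -1.4666 ≈ -1.5.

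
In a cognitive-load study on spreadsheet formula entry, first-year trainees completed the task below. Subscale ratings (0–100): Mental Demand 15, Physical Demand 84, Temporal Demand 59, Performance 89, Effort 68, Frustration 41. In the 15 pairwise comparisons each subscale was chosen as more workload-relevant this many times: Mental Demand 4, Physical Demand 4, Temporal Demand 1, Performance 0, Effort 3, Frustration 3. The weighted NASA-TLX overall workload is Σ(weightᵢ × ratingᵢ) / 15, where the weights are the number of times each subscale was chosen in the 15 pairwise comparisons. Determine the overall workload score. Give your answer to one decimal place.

The tallies are the weights (they sum to 15).
Weighted sum = 4·15 + 4·84 + 1·59 + 0·89 + 3·68 + 3·41
            = 60 + 336 + 59 + 0 + 204 + 123 = 782.
Overall workload = 782 / 15 = 52.1333 ≈ 52.1.

52.1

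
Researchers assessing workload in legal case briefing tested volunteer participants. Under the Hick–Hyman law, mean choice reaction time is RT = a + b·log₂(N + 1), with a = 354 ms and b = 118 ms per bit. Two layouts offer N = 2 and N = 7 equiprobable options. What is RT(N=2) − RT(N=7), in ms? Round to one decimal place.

-167.0

RT(2) = 354 + 118·log₂(3) = 354 + 118·1.5850 = 541.0300 ms.
RT(7) = 354 + 118·log₂(8) = 354 + 118·3.0000 = 708.0000 ms.
Difference = 541.0300 − 708.0000 = -166.9700 ≈ -167.0 ms.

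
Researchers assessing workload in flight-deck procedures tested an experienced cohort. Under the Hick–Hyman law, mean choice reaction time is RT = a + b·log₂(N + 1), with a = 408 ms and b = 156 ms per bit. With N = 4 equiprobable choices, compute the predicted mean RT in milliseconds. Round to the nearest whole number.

log₂(4 + 1) = log₂(5) = 2.3219.
RT = 408 + 156 × 2.3219 = 408 + 362.2164 = 770.2164 ms.
≈ 770 ms.

770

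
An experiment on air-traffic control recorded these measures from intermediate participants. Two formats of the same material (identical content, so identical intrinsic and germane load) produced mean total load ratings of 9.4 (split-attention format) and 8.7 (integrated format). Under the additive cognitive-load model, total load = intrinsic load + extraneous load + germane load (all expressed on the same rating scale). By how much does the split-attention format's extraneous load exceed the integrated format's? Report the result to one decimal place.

0.7

Intrinsic and germane load are equal across formats, so the difference in total load equals the difference in extraneous load.
Extraneous-load difference = 9.4 − 8.7 = 0.7.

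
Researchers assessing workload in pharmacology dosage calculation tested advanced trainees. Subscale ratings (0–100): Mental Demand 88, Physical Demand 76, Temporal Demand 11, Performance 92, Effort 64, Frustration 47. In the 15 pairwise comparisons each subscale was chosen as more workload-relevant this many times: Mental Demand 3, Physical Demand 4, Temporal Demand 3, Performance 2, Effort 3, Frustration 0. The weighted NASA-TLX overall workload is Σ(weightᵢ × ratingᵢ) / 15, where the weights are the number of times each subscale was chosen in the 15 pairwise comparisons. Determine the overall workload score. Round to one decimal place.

65.1

The tallies are the weights (they sum to 15).
Weighted sum = 3·88 + 4·76 + 3·11 + 2·92 + 3·64 + 0·47
            = 264 + 304 + 33 + 184 + 192 + 0 = 977.
Overall workload = 977 / 15 = 65.1333 ≈ 65.1.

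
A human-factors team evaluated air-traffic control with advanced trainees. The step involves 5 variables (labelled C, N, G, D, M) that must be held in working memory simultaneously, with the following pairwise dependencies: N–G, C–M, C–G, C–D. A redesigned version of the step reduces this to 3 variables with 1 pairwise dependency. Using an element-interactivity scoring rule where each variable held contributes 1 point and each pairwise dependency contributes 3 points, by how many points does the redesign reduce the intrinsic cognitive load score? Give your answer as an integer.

Original: 5 × 1 + 4 × 3 = 5 + 12 = 17.
Redesigned: 3 × 1 + 1 × 3 = 3 + 3 = 6.
Reduction = 17 − 6 = 11.

11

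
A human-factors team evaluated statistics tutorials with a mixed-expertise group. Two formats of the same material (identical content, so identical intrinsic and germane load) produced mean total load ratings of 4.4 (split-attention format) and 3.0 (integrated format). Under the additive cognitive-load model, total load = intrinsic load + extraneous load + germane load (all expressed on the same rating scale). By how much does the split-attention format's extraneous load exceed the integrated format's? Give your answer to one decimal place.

Intrinsic and germane load are equal across formats, so the difference in total load equals the difference in extraneous load.
Extraneous-load difference = 4.4 − 3.0 = 1.4.

1.4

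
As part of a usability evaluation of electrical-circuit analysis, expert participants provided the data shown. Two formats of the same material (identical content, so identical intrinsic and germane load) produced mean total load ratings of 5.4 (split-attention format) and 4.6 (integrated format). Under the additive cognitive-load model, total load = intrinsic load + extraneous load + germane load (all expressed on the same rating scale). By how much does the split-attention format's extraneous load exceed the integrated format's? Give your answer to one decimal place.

Intrinsic and germane load are equal across formats, so the difference in total load equals the difference in extraneous load.
Extraneous-load difference = 5.4 − 4.6 = 0.8.

0.8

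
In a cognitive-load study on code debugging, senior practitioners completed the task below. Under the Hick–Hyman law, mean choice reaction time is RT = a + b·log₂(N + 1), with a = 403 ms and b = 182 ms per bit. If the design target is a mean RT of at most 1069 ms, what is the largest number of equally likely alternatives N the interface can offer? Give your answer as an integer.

Set 403 + 182·log₂(N + 1) ≤ 1069.
log₂(N + 1) ≤ (1069 − 403) / 182 = 3.6593.
N + 1 ≤ 2^3.6593 = 12.6345.
N ≤ 11.6345, so the largest integer N is 11.

11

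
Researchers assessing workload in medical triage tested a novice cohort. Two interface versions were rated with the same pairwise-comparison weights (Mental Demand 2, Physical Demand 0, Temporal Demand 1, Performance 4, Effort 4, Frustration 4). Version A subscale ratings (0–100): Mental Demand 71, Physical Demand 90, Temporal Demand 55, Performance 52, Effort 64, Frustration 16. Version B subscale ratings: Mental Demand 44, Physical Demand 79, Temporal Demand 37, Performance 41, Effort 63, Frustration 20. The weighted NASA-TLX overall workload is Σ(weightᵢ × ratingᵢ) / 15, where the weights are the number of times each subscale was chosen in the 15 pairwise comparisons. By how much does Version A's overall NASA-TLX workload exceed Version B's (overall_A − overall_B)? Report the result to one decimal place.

6.9

Version A weighted sum = 2·71 + 0·90 + 1·55 + 4·52 + 4·64 + 4·16 = 142 + 0 + 55 + 208 + 256 + 64 = 725; overall_A = 725/15 = 48.3333.
Version B weighted sum = 2·44 + 0·79 + 1·37 + 4·41 + 4·63 + 4·20 = 88 + 0 + 37 + 164 + 252 + 80 = 621; overall_B = 621/15 = 41.4000.
Difference = 48.3333 − 41.4000 = 6.9333 ≈ 6.9.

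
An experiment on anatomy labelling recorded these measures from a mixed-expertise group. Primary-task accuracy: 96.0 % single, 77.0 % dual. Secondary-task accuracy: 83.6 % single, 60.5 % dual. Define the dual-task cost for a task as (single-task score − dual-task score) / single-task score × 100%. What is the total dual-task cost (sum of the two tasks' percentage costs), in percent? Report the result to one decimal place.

47.4

Primary cost = (96.0 − 77.0) / 96.0 × 100% = 19.7917%.
Secondary cost = (83.6 − 60.5) / 83.6 × 100% = 27.6316%.
Total = 19.7917% + 27.6316% = 47.4233% ≈ 47.4%.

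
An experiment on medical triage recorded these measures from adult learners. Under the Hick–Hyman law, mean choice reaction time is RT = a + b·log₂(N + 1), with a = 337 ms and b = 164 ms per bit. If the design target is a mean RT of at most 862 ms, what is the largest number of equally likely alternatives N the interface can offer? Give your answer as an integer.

Set 337 + 164·log₂(N + 1) ≤ 862.
log₂(N + 1) ≤ (862 − 337) / 164 = 3.2012.
N + 1 ≤ 2^3.2012 = 9.1972.
N ≤ 8.1972, so the largest integer N is 8.

8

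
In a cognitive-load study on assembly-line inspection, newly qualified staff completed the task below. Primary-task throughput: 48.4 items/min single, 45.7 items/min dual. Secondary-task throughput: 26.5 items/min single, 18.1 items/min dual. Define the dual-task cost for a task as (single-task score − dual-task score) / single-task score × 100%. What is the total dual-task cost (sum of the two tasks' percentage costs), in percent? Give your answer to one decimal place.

Primary cost = (48.4 − 45.7) / 48.4 × 100% = 5.5785%.
Secondary cost = (26.5 − 18.1) / 26.5 × 100% = 31.6981%.
Total = 5.5785% + 31.6981% = 37.2766% ≈ 37.3%.

37.3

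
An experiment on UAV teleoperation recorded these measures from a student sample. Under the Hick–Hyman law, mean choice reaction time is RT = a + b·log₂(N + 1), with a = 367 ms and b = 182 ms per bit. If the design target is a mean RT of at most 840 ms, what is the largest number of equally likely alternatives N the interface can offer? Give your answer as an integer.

5

Set 367 + 182·log₂(N + 1) ≤ 840.
log₂(N + 1) ≤ (840 − 367) / 182 = 2.5989.
N + 1 ≤ 2^2.5989 = 6.0582.
N ≤ 5.0582, so the largest integer N is 5.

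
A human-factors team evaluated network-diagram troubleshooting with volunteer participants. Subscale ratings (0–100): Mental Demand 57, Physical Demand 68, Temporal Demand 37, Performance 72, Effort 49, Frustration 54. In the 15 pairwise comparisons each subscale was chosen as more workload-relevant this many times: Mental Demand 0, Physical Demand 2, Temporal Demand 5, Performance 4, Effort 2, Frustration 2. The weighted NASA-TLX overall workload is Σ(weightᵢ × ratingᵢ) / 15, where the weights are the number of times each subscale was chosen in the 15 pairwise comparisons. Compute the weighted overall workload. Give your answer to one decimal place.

The tallies are the weights (they sum to 15).
Weighted sum = 0·57 + 2·68 + 5·37 + 4·72 + 2·49 + 2·54
            = 0 + 136 + 185 + 288 + 98 + 108 = 815.
Overall workload = 815 / 15 = 54.3333 ≈ 54.3.

54.3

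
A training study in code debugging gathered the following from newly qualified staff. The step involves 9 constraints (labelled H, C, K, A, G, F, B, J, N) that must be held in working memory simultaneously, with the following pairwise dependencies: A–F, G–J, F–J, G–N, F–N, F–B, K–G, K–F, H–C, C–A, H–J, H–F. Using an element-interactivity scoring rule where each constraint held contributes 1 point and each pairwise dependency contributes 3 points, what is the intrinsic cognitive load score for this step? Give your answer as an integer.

Count of constraints held simultaneously: 9.
Count of pairwise dependencies listed: 12.
Element contribution: 9 × 1 = 9.
Interaction contribution: 12 × 3 = 36.
Intrinsic load = 9 + 36 = 45.

45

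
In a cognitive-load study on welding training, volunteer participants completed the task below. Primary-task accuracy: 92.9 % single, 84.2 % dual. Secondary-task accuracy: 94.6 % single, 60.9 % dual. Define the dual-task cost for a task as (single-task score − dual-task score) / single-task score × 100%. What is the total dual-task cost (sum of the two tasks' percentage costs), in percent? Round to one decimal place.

45.0

Primary cost = (92.9 − 84.2) / 92.9 × 100% = 9.3649%.
Secondary cost = (94.6 − 60.9) / 94.6 × 100% = 35.6237%.
Total = 9.3649% + 35.6237% = 44.9886% ≈ 45.0%.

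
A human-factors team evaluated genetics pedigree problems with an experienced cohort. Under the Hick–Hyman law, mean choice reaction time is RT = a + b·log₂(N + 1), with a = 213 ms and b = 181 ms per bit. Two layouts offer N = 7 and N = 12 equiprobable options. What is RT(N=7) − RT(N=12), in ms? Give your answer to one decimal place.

-126.8

RT(7) = 213 + 181·log₂(8) = 213 + 181·3.0000 = 756.0000 ms.
RT(12) = 213 + 181·log₂(13) = 213 + 181·3.7004 = 882.7724 ms.
Difference = 756.0000 − 882.7724 = -126.7724 ≈ -126.8 ms.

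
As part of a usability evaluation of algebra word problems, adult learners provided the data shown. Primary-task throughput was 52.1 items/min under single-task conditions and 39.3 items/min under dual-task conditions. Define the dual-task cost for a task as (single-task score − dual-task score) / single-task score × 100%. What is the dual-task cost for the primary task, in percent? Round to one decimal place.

Cost = (52.1 − 39.3) / 52.1 × 100%
     = 12.8000 / 52.1 × 100% = 24.5681%.
≈ 24.6%.

24.6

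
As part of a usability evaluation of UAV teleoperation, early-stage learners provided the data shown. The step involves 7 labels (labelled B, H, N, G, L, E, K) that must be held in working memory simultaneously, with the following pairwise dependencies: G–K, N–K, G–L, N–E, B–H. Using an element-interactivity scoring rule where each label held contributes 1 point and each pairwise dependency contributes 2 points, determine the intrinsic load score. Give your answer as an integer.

Count of labels held simultaneously: 7.
Count of pairwise dependencies listed: 5.
Element contribution: 7 × 1 = 7.
Interaction contribution: 5 × 2 = 10.
Intrinsic load = 7 + 10 = 17.

17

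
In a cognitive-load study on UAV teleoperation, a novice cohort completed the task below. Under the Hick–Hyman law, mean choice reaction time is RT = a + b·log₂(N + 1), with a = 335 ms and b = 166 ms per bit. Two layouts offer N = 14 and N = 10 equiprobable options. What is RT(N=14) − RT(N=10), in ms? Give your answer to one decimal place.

RT(14) = 335 + 166·log₂(15) = 335 + 166·3.9069 = 983.5454 ms.
RT(10) = 335 + 166·log₂(11) = 335 + 166·3.4594 = 909.2604 ms.
Difference = 983.5454 − 909.2604 = 74.2850 ≈ 74.3 ms.

74.3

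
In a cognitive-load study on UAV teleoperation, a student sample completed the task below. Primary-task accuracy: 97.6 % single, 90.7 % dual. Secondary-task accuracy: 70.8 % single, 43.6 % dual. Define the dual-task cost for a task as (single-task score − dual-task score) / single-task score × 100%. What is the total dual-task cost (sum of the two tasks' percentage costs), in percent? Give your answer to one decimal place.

45.5

Primary cost = (97.6 − 90.7) / 97.6 × 100% = 7.0697%.
Secondary cost = (70.8 − 43.6) / 70.8 × 100% = 38.4181%.
Total = 7.0697% + 38.4181% = 45.4878% ≈ 45.5%.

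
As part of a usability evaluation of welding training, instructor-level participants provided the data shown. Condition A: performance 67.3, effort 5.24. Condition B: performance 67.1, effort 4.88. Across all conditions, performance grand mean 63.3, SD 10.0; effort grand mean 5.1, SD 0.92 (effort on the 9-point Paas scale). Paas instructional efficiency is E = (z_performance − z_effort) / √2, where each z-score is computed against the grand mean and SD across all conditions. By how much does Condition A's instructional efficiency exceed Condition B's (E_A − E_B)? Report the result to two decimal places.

Condition A: z_P = (67.3 − 63.3)/10.0 = 0.4000; z_E = (5.24 − 5.1)/0.92 = 0.1522; E_A = (0.4000 − 0.1522)/√2 = 0.1752.
Condition B: z_P = (67.1 − 63.3)/10.0 = 0.3800; z_E = (4.88 − 5.1)/0.92 = -0.2391; E_B = (0.3800 − (-0.2391))/√2 = 0.4378.
E_A − E_B = 0.1752 − 0.4378 = -0.2626 ≈ -0.26.

-0.26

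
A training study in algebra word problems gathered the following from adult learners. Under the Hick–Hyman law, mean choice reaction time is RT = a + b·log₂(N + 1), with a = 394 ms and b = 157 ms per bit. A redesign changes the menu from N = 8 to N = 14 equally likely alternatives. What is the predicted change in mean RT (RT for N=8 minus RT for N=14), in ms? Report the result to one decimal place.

RT(8) = 394 + 157·log₂(9) = 394 + 157·3.1699 = 891.6743 ms.
RT(14) = 394 + 157·log₂(15) = 394 + 157·3.9069 = 1007.3833 ms.
Difference = 891.6743 − 1007.3833 = -115.7090 ≈ -115.7 ms.

-115.7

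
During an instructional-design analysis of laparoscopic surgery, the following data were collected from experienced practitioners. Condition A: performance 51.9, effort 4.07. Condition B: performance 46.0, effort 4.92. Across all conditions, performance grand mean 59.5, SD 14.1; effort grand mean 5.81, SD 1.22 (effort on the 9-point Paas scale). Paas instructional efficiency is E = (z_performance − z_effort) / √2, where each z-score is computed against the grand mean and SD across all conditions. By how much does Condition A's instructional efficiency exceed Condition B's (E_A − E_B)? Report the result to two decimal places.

Condition A: z_P = (51.9 − 59.5)/14.1 = -0.5390; z_E = (4.07 − 5.81)/1.22 = -1.4262; E_A = (-0.5390 − (-1.4262))/√2 = 0.6273.
Condition B: z_P = (46.0 − 59.5)/14.1 = -0.9574; z_E = (4.92 − 5.81)/1.22 = -0.7295; E_B = (-0.9574 − (-0.7295))/√2 = -0.1611.
E_A − E_B = 0.6273 − (-0.1611) = 0.7884 ≈ 0.79.

0.79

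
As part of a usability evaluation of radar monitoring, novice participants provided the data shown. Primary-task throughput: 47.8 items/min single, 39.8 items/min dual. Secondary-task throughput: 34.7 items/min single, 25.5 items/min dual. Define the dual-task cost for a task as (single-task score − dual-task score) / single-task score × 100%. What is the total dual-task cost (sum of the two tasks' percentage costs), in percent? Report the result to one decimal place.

Primary cost = (47.8 − 39.8) / 47.8 × 100% = 16.7364%.
Secondary cost = (34.7 − 25.5) / 34.7 × 100% = 26.5130%.
Total = 16.7364% + 26.5130% = 43.2494% ≈ 43.2%.

43.2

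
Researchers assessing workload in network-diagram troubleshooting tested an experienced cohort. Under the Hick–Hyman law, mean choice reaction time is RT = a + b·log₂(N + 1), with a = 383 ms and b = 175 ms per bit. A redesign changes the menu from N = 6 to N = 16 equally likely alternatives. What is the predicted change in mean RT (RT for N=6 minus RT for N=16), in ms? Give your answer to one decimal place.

-224.0

RT(6) = 383 + 175·log₂(7) = 383 + 175·2.8074 = 874.2950 ms.
RT(16) = 383 + 175·log₂(17) = 383 + 175·4.0875 = 1098.3125 ms.
Difference = 874.2950 − 1098.3125 = -224.0175 ≈ -224.0 ms.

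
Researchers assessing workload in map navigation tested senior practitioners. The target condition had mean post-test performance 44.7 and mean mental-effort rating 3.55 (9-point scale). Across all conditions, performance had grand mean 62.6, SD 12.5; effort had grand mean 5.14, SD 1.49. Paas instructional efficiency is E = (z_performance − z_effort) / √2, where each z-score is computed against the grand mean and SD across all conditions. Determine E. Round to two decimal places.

-0.26

z_performance = (44.7 − 62.6) / 12.5 = -17.9000 / 12.5 = -1.4320.
z_effort = (3.55 − 5.14) / 1.49 = -1.5900 / 1.49 = -1.0671.
z_P − z_E = -1.4320 − (-1.0671) = -0.3649.
E = -0.3649 / √2 = -0.3649 / 1.41421 = -0.2580 ≈ -0.26.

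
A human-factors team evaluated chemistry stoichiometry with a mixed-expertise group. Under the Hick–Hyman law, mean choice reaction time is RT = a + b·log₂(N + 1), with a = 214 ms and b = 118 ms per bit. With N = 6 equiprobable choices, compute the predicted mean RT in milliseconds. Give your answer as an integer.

545

log₂(6 + 1) = log₂(7) = 2.8074.
RT = 214 + 118 × 2.8074 = 214 + 331.2732 = 545.2732 ms.
≈ 545 ms.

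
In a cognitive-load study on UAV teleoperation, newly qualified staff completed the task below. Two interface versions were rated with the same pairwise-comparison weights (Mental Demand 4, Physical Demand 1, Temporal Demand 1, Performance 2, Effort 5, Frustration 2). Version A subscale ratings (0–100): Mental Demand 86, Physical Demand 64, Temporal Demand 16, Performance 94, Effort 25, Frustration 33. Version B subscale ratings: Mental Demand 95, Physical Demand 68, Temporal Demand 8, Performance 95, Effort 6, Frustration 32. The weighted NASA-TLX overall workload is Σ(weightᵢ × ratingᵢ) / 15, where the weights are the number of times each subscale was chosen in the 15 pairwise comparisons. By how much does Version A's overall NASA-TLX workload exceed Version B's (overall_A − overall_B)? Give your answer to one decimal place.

4.2

Version A weighted sum = 4·86 + 1·64 + 1·16 + 2·94 + 5·25 + 2·33 = 344 + 64 + 16 + 188 + 125 + 66 = 803; overall_A = 803/15 = 53.5333.
Version B weighted sum = 4·95 + 1·68 + 1·8 + 2·95 + 5·6 + 2·32 = 380 + 68 + 8 + 190 + 30 + 64 = 740; overall_B = 740/15 = 49.3333.
Difference = 53.5333 − 49.3333 = 4.2000 ≈ 4.2.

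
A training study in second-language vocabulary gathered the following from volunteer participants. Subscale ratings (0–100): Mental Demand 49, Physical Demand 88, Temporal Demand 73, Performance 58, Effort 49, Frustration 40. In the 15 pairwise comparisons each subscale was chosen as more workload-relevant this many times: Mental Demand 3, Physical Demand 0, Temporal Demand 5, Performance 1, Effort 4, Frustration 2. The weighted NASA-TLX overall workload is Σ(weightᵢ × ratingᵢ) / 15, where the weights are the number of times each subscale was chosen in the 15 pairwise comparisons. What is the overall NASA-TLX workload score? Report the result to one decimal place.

56.4

The tallies are the weights (they sum to 15).
Weighted sum = 3·49 + 0·88 + 5·73 + 1·58 + 4·49 + 2·40
            = 147 + 0 + 365 + 58 + 196 + 80 = 846.
Overall workload = 846 / 15 = 56.4000 ≈ 56.4.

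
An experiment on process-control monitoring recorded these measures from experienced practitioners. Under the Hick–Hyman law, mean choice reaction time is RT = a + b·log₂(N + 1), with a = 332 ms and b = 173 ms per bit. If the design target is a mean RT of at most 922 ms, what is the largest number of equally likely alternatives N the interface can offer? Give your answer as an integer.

9

Set 332 + 173·log₂(N + 1) ≤ 922.
log₂(N + 1) ≤ (922 − 332) / 173 = 3.4104.
N + 1 ≤ 2^3.4104 = 10.6324.
N ≤ 9.6324, so the largest integer N is 9.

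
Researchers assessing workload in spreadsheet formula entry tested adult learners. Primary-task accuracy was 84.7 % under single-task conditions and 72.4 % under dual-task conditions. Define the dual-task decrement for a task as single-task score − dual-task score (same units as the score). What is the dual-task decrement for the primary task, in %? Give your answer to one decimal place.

12.3

Decrement = 84.7 − 72.4 = 12.3000 % ≈ 12.3 %.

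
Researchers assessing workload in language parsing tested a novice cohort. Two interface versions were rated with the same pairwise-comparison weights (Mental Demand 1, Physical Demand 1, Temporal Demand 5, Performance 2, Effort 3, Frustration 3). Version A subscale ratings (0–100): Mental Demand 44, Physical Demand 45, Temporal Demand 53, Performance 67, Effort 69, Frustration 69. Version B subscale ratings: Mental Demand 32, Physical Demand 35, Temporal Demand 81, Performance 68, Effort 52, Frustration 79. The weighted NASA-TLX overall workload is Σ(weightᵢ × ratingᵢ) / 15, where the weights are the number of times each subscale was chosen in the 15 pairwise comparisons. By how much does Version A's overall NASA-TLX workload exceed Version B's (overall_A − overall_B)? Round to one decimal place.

-6.6

Version A weighted sum = 1·44 + 1·45 + 5·53 + 2·67 + 3·69 + 3·69 = 44 + 45 + 265 + 134 + 207 + 207 = 902; overall_A = 902/15 = 60.1333.
Version B weighted sum = 1·32 + 1·35 + 5·81 + 2·68 + 3·52 + 3·79 = 32 + 35 + 405 + 136 + 156 + 237 = 1001; overall_B = 1001/15 = 66.7333.
Difference = 60.1333 − 66.7333 = -6.6000 ≈ -6.6.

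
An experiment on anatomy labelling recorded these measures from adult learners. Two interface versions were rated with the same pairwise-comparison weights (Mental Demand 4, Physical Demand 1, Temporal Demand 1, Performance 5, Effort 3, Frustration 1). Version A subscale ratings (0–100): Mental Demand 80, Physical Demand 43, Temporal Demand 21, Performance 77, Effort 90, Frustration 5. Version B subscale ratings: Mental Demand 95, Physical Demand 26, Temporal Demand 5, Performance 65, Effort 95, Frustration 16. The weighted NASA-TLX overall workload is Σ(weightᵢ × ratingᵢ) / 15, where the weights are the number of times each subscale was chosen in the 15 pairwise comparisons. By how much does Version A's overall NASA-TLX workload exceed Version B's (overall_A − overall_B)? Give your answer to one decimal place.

0.5

Version A weighted sum = 4·80 + 1·43 + 1·21 + 5·77 + 3·90 + 1·5 = 320 + 43 + 21 + 385 + 270 + 5 = 1044; overall_A = 1044/15 = 69.6000.
Version B weighted sum = 4·95 + 1·26 + 1·5 + 5·65 + 3·95 + 1·16 = 380 + 26 + 5 + 325 + 285 + 16 = 1037; overall_B = 1037/15 = 69.1333.
Difference = 69.6000 − 69.1333 = 0.4667 ≈ 0.5.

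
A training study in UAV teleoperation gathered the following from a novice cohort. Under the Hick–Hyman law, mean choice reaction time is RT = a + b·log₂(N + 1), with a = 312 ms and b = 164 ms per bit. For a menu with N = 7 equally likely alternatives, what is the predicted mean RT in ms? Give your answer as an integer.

log₂(7 + 1) = log₂(8) = 3.0000.
RT = 312 + 164 × 3.0000 = 312 + 492.0000 = 804.0000 ms.
≈ 804 ms.

804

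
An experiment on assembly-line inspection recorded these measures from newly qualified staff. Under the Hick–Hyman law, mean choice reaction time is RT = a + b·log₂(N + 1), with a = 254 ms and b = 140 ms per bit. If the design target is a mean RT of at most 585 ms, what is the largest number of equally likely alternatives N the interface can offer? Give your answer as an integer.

Set 254 + 140·log₂(N + 1) ≤ 585.
log₂(N + 1) ≤ (585 − 254) / 140 = 2.3643.
N + 1 ≤ 2^2.3643 = 5.1490.
N ≤ 4.1490, so the largest integer N is 4.

4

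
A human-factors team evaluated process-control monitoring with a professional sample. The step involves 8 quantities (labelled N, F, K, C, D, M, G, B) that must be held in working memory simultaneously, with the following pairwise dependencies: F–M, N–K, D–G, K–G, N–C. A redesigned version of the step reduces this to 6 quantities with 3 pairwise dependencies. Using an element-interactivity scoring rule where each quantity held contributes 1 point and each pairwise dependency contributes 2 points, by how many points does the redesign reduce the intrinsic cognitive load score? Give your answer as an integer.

6

Original: 8 × 1 + 5 × 2 = 8 + 10 = 18.
Redesigned: 6 × 1 + 3 × 2 = 6 + 6 = 12.
Reduction = 18 − 12 = 6.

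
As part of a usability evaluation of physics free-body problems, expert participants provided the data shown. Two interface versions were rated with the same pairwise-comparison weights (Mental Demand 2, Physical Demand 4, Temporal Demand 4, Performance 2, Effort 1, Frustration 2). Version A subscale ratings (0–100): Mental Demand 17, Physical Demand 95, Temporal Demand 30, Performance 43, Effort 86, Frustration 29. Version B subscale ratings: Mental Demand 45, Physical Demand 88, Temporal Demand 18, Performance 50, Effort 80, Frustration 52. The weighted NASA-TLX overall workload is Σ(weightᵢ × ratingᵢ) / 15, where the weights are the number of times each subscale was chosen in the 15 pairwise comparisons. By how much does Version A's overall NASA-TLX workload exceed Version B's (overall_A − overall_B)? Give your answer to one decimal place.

-2.3

Version A weighted sum = 2·17 + 4·95 + 4·30 + 2·43 + 1·86 + 2·29 = 34 + 380 + 120 + 86 + 86 + 58 = 764; overall_A = 764/15 = 50.9333.
Version B weighted sum = 2·45 + 4·88 + 4·18 + 2·50 + 1·80 + 2·52 = 90 + 352 + 72 + 100 + 80 + 104 = 798; overall_B = 798/15 = 53.2000.
Difference = 50.9333 − 53.2000 = -2.2667 ≈ -2.3.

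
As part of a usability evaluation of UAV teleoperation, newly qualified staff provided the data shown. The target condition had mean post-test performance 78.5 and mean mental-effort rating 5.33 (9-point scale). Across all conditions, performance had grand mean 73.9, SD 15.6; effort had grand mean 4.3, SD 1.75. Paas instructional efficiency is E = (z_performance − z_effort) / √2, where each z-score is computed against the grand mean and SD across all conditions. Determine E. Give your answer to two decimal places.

z_performance = (78.5 − 73.9) / 15.6 = 4.6000 / 15.6 = 0.2949.
z_effort = (5.33 − 4.3) / 1.75 = 1.0300 / 1.75 = 0.5886.
z_P − z_E = 0.2949 − 0.5886 = -0.2937.
E = -0.2937 / √2 = -0.2937 / 1.41421 = -0.2077 ≈ -0.21.

-0.21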